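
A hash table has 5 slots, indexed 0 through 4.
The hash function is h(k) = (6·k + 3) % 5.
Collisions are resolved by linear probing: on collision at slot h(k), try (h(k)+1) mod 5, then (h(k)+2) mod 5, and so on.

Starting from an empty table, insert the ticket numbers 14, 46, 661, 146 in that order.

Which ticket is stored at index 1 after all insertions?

146

14: h=2 -> slot 2
46: h=4 -> slot 4
661: h=4, probe 4,0 -> slot 0
146: h=4, probe 4,0,1 -> slot 1
Table: [661, 146, 14, ., 46]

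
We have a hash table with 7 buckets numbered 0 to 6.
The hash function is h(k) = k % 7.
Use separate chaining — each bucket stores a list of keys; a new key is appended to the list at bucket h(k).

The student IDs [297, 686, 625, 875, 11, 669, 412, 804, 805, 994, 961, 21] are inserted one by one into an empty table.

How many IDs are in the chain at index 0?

5

Insert 297: h=3, bucket 3 empty -> new chain.
Insert 686: h=0, bucket 0 empty -> new chain.
Insert 625: h=2, bucket 2 empty -> new chain.
Insert 875: h=0, bucket 0 nonempty -> append to chain.
Insert 11: h=4, bucket 4 empty -> new chain.
Insert 669: h=4, bucket 4 nonempty -> append to chain.
Insert 412: h=6, bucket 6 empty -> new chain.
Insert 804: h=6, bucket 6 nonempty -> append to chain.
Insert 805: h=0, bucket 0 nonempty -> append to chain.
Insert 994: h=0, bucket 0 nonempty -> append to chain.
Insert 961: h=2, bucket 2 nonempty -> append to chain.
Insert 21: h=0, bucket 0 nonempty -> append to chain.
Final buckets:
0: 686 -> 875 -> 805 -> 994 -> 21
1: -
2: 625 -> 961
3: 297
4: 11 -> 669
5: -
6: 412 -> 804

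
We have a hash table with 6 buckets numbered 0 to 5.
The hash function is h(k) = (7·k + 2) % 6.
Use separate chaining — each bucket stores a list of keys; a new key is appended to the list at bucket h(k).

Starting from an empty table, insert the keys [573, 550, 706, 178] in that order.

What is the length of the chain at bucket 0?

Insert 573: h=5, bucket 5 empty → new chain.
Insert 550: h=0, bucket 0 empty → new chain.
Insert 706: h=0, bucket 0 nonempty → append to chain.
Insert 178: h=0, bucket 0 nonempty → append to chain.
Final buckets:
0: 550 -> 706 -> 178
1: .
2: .
3: .
4: .
5: 573

3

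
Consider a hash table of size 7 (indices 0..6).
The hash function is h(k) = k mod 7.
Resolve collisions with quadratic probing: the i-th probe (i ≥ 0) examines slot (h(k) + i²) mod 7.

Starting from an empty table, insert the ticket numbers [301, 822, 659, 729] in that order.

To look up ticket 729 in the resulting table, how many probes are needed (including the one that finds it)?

2

301 hashes to 0; slot 0 is free -> place at 0.
822 hashes to 3; slot 3 is free -> place at 3.
659 hashes to 1; slot 1 is free -> place at 1.
729 hashes to 1; 1 taken -> place at 2.
Table: [301, 659, 729, 822, ., ., .]
Lookup 729: h=1, probe 1,2 → found at 2.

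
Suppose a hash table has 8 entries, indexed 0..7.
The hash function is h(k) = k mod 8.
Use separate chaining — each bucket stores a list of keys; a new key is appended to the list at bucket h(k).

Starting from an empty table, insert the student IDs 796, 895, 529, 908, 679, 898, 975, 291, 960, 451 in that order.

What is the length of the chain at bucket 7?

3

796 -> bucket 4
895 -> bucket 7
529 -> bucket 1
908 -> bucket 4 (collision)
679 -> bucket 7 (collision)
898 -> bucket 2
975 -> bucket 7 (collision)
291 -> bucket 3
960 -> bucket 0
451 -> bucket 3 (collision)
Final buckets:
0: 960
1: 529
2: 898
3: 291 -> 451
4: 796 -> 908
5: .
6: .
7: 895 -> 679 -> 975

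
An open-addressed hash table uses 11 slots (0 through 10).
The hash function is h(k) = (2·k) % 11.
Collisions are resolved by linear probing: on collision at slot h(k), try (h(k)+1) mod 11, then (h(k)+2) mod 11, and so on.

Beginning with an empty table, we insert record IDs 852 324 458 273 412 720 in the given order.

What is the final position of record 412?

Insert 852: h=10, slot 10 empty -> index 10.
Insert 324: h=10, slot 10 occupied -> index 0.
Insert 458: h=3, slot 3 empty -> index 3.
Insert 273: h=7, slot 7 empty -> index 7.
Insert 412: h=10, slots 10,0 occupied -> index 1.
Insert 720: h=10, slots 10,0,1 occupied -> index 2.
Table: [324, 412, 720, 458, —, —, —, 273, —, —, 852]

1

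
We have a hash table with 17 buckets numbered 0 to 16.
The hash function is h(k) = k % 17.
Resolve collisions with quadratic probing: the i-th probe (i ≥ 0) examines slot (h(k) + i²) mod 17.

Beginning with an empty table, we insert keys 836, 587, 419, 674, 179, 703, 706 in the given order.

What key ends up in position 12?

836 hashes to 3; slot 3 is free → place at 3.
587 hashes to 9; slot 9 is free → place at 9.
419 hashes to 11; slot 11 is free → place at 11.
674 hashes to 11; 11 taken → place at 12.
179 hashes to 9; 9 taken → place at 10.
703 hashes to 6; slot 6 is free → place at 6.
706 hashes to 9; 9,10 taken → place at 13.
Table: [∅, ∅, ∅, 836, ∅, ∅, 703, ∅, ∅, 587, 179, 419, 674, 706, ∅, ∅, ∅]

674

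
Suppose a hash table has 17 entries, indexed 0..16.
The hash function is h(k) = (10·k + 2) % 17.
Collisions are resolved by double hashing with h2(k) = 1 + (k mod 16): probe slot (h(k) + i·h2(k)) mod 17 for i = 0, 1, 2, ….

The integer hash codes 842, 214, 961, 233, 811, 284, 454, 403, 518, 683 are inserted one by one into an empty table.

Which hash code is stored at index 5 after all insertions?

683

842 hashes to 7; slot 7 is free -> place at 7.
214 hashes to 0; slot 0 is free -> place at 0.
961 hashes to 7, h2=2; 7 taken -> place at 9.
233 hashes to 3; slot 3 is free -> place at 3.
811 hashes to 3, h2=12; 3 taken -> place at 15.
284 hashes to 3, h2=13; 3 taken -> place at 16.
454 hashes to 3, h2=7; 3 taken -> place at 10.
403 hashes to 3, h2=4; 3,7 taken -> place at 11.
518 hashes to 14; slot 14 is free -> place at 14.
683 hashes to 15, h2=12; 15,10 taken -> place at 5.
Table: [214, ∅, ∅, 233, ∅, 683, ∅, 842, ∅, 961, 454, 403, ∅, ∅, 518, 811, 284]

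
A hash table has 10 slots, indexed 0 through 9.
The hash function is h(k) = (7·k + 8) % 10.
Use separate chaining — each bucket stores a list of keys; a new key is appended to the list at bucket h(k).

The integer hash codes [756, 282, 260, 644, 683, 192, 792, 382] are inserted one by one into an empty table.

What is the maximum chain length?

4

Insert 756: h=0, bucket 0 empty → new chain.
Insert 282: h=2, bucket 2 empty → new chain.
Insert 260: h=8, bucket 8 empty → new chain.
Insert 644: h=6, bucket 6 empty → new chain.
Insert 683: h=9, bucket 9 empty → new chain.
Insert 192: h=2, bucket 2 nonempty → append to chain.
Insert 792: h=2, bucket 2 nonempty → append to chain.
Insert 382: h=2, bucket 2 nonempty → append to chain.
Final buckets:
0: 756
1: -
2: 282 -> 192 -> 792 -> 382
3: -
4: -
5: -
6: 644
7: -
8: 260
9: 683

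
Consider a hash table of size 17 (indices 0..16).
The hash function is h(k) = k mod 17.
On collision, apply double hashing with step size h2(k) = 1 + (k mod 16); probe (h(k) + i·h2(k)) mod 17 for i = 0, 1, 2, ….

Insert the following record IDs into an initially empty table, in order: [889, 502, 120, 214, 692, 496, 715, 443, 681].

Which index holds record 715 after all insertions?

13

889: h=5 => slot 5
502: h=9 => slot 9
120: h=1 => slot 1
214: h=10 => slot 10
692: h=12 => slot 12
496: h=3 => slot 3
715: h=1, h2=12, probe 1,13 => slot 13
443: h=1, h2=12, probe 1,13,8 => slot 8
681: h=1, h2=10, probe 1,11 => slot 11
Table: [—, 120, —, 496, —, 889, —, —, 443, 502, 214, 681, 692, 715, —, —, —]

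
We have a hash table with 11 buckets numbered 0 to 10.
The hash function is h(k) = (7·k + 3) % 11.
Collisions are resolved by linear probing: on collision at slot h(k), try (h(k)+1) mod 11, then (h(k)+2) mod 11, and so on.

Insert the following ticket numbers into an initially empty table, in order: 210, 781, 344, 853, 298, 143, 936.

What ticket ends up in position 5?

210: h=10 -> slot 10
781: h=3 -> slot 3
344: h=2 -> slot 2
853: h=1 -> slot 1
298: h=10, probe 10,0 -> slot 0
143: h=3, probe 3,4 -> slot 4
936: h=10, probe 10,0,1,2,3,4,5 -> slot 5
Table: [298, 853, 344, 781, 143, 936, ., ., ., ., 210]

936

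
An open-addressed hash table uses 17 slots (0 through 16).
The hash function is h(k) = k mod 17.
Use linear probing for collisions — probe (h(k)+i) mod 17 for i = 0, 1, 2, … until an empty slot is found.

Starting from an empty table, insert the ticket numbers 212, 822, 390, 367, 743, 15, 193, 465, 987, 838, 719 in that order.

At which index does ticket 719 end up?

11

212 hashes to 8; slot 8 is free -> place at 8.
822 hashes to 6; slot 6 is free -> place at 6.
390 hashes to 16; slot 16 is free -> place at 16.
367 hashes to 10; slot 10 is free -> place at 10.
743 hashes to 12; slot 12 is free -> place at 12.
15 hashes to 15; slot 15 is free -> place at 15.
193 hashes to 6; 6 taken -> place at 7.
465 hashes to 6; 6,7,8 taken -> place at 9.
987 hashes to 1; slot 1 is free -> place at 1.
838 hashes to 5; slot 5 is free -> place at 5.
719 hashes to 5; 5,6,7,8,9,10 taken -> place at 11.
Table: [—, 987, —, —, —, 838, 822, 193, 212, 465, 367, 719, 743, —, —, 15, 390]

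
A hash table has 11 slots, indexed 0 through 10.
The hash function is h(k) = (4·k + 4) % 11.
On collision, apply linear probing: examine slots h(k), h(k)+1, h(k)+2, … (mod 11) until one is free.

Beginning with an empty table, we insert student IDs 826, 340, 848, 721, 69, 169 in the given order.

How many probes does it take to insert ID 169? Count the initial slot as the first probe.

826 hashes to 8; slot 8 is free -> place at 8.
340 hashes to 0; slot 0 is free -> place at 0.
848 hashes to 8; 8 taken -> place at 9.
721 hashes to 6; slot 6 is free -> place at 6.
69 hashes to 5; slot 5 is free -> place at 5.
169 hashes to 9; 9 taken -> place at 10.
Table: [340, ∅, ∅, ∅, ∅, 69, 721, ∅, 826, 848, 169]

2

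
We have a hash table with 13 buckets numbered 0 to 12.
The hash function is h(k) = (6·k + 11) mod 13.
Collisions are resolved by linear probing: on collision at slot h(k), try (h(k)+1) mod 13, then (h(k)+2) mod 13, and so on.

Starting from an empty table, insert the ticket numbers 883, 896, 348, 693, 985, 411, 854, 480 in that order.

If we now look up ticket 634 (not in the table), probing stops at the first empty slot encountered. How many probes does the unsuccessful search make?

883 hashes to 5; slot 5 is free -> place at 5.
896 hashes to 5; 5 taken -> place at 6.
348 hashes to 6; 6 taken -> place at 7.
693 hashes to 9; slot 9 is free -> place at 9.
985 hashes to 6; 6,7 taken -> place at 8.
411 hashes to 7; 7,8,9 taken -> place at 10.
854 hashes to 0; slot 0 is free -> place at 0.
480 hashes to 5; 5,6,7,8,9,10 taken -> place at 11.
Table: [854, _, _, _, _, 883, 896, 348, 985, 693, 411, 480, _]
Lookup 634: h=6, probe 6,7,8,9,10,11,12 → slot 12 empty, not found.

7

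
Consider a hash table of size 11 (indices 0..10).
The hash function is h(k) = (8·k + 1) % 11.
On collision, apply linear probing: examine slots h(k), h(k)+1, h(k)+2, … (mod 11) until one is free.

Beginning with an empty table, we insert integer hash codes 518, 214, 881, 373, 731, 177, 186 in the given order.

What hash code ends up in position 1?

177

Insert 518: h=9, slot 9 empty → index 9.
Insert 214: h=8, slot 8 empty → index 8.
Insert 881: h=9, slot 9 occupied → index 10.
Insert 373: h=4, slot 4 empty → index 4.
Insert 731: h=8, slots 8,9,10 occupied → index 0.
Insert 177: h=9, slots 9,10,0 occupied → index 1.
Insert 186: h=4, slot 4 occupied → index 5.
Table: [731, 177, —, —, 373, 186, —, —, 214, 518, 881]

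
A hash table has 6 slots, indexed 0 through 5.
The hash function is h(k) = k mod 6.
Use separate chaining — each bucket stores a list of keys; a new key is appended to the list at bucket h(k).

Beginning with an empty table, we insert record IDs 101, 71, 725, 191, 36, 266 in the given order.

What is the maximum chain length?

Insert 101: h=5, bucket 5 empty → new chain.
Insert 71: h=5, bucket 5 nonempty → append to chain.
Insert 725: h=5, bucket 5 nonempty → append to chain.
Insert 191: h=5, bucket 5 nonempty → append to chain.
Insert 36: h=0, bucket 0 empty → new chain.
Insert 266: h=2, bucket 2 empty → new chain.
Final buckets:
0: 36
1: _
2: 266
3: _
4: _
5: 101 -> 71 -> 725 -> 191

4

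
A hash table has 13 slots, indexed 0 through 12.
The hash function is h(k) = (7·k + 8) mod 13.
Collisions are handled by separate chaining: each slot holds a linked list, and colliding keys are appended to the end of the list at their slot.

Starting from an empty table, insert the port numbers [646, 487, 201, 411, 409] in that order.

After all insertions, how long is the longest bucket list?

3

646 → bucket 6
487 → bucket 11
201 → bucket 11 (collision)
411 → bucket 12
409 → bucket 11 (collision)
Final buckets:
0: ∅
1: ∅
2: ∅
3: ∅
4: ∅
5: ∅
6: 646
7: ∅
8: ∅
9: ∅
10: ∅
11: 487 -> 201 -> 409
12: 411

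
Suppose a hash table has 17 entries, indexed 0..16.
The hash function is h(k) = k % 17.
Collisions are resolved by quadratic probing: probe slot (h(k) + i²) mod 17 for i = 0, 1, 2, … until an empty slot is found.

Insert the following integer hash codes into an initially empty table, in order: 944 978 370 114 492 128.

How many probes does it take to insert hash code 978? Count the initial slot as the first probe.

944 hashes to 9; slot 9 is free => place at 9.
978 hashes to 9; 9 taken => place at 10.
370 hashes to 13; slot 13 is free => place at 13.
114 hashes to 12; slot 12 is free => place at 12.
492 hashes to 16; slot 16 is free => place at 16.
128 hashes to 9; 9,10,13 taken => place at 1.
Table: [—, 128, —, —, —, —, —, —, —, 944, 978, —, 114, 370, —, —, 492]

2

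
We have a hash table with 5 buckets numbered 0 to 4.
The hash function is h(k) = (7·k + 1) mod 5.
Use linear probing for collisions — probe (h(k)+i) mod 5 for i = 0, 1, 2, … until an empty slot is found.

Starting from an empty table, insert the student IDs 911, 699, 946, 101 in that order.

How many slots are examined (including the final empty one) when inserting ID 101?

4

911 hashes to 3; slot 3 is free → place at 3.
699 hashes to 4; slot 4 is free → place at 4.
946 hashes to 3; 3,4 taken → place at 0.
101 hashes to 3; 3,4,0 taken → place at 1.
Table: [946, 101, _, 911, 699]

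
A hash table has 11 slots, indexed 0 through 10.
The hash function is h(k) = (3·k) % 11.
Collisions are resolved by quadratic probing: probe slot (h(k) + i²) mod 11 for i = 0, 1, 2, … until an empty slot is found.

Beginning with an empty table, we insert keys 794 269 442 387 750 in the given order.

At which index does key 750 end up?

0

Insert 794: h=6, slot 6 empty → index 6.
Insert 269: h=4, slot 4 empty → index 4.
Insert 442: h=6, slot 6 occupied → index 7.
Insert 387: h=6, slots 6,7 occupied → index 10.
Insert 750: h=6, slots 6,7,10,4 occupied → index 0.
Table: [750, ., ., ., 269, ., 794, 442, ., ., 387]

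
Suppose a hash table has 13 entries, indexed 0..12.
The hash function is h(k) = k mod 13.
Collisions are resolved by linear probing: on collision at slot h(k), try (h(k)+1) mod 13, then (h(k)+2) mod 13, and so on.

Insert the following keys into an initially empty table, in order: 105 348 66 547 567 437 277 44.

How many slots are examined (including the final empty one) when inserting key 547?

3

105: h=1 -> slot 1
348: h=10 -> slot 10
66: h=1, probe 1,2 -> slot 2
547: h=1, probe 1,2,3 -> slot 3
567: h=8 -> slot 8
437: h=8, probe 8,9 -> slot 9
277: h=4 -> slot 4
44: h=5 -> slot 5
Table: [∅, 105, 66, 547, 277, 44, ∅, ∅, 567, 437, 348, ∅, ∅]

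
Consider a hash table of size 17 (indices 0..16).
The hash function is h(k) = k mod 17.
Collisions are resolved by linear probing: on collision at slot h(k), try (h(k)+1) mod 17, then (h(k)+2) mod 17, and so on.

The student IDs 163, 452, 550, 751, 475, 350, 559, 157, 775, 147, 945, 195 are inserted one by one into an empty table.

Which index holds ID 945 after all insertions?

0

163: h=10 => slot 10
452: h=10, probe 10,11 => slot 11
550: h=6 => slot 6
751: h=3 => slot 3
475: h=16 => slot 16
350: h=10, probe 10,11,12 => slot 12
559: h=15 => slot 15
157: h=4 => slot 4
775: h=10, probe 10,11,12,13 => slot 13
147: h=11, probe 11,12,13,14 => slot 14
945: h=10, probe 10,11,12,13,14,15,16,0 => slot 0
195: h=8 => slot 8
Table: [945, -, -, 751, 157, -, 550, -, 195, -, 163, 452, 350, 775, 147, 559, 475]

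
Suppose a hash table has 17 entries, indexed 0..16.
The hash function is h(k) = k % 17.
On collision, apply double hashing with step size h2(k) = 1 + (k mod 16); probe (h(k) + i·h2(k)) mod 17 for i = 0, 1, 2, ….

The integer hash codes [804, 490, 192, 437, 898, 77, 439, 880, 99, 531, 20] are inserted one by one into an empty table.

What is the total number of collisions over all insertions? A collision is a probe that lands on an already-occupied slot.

7

Insert 804: h=5, slot 5 empty => index 5.
Insert 490: h=14, slot 14 empty => index 14.
Insert 192: h=5, h2=1, slot 5 occupied => index 6.
Insert 437: h=12, slot 12 empty => index 12.
Insert 898: h=14, h2=3, slot 14 occupied => index 0.
Insert 77: h=9, slot 9 empty => index 9.
Insert 439: h=14, h2=8, slots 14,5 occupied => index 13.
Insert 880: h=13, h2=1, slots 13,14 occupied => index 15.
Insert 99: h=14, h2=4, slot 14 occupied => index 1.
Insert 531: h=4, slot 4 empty => index 4.
Insert 20: h=3, slot 3 empty => index 3.
Table: [898, 99, ., 20, 531, 804, 192, ., ., 77, ., ., 437, 439, 490, 880, .]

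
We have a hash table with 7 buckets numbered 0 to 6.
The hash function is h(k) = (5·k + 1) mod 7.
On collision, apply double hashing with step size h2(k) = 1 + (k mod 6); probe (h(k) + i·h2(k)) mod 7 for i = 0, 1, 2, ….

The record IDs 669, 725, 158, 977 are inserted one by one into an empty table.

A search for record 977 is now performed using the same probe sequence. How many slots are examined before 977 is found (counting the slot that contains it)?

669: h=0 → slot 0
725: h=0, h2=6, probe 0,6 → slot 6
158: h=0, h2=3, probe 0,3 → slot 3
977: h=0, h2=6, probe 0,6,5 → slot 5
Table: [669, ., ., 158, ., 977, 725]
Lookup 977: h=0, h2=6, probe 0,6,5 → found at 5.

3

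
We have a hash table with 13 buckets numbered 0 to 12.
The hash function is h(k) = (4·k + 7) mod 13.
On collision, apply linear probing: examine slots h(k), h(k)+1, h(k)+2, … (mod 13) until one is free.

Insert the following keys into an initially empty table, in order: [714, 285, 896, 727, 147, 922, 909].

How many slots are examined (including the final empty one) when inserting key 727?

4

714: h=3 => slot 3
285: h=3, probe 3,4 => slot 4
896: h=3, probe 3,4,5 => slot 5
727: h=3, probe 3,4,5,6 => slot 6
147: h=10 => slot 10
922: h=3, probe 3,4,5,6,7 => slot 7
909: h=3, probe 3,4,5,6,7,8 => slot 8
Table: [∅, ∅, ∅, 714, 285, 896, 727, 922, 909, ∅, 147, ∅, ∅]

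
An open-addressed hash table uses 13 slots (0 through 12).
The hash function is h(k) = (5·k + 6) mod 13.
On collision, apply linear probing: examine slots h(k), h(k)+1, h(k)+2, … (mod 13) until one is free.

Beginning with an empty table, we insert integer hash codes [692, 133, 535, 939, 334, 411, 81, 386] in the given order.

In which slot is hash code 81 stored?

692: h=8 -> slot 8
133: h=8, probe 8,9 -> slot 9
535: h=3 -> slot 3
939: h=8, probe 8,9,10 -> slot 10
334: h=12 -> slot 12
411: h=7 -> slot 7
81: h=8, probe 8,9,10,11 -> slot 11
386: h=12, probe 12,0 -> slot 0
Table: [386, —, —, 535, —, —, —, 411, 692, 133, 939, 81, 334]

11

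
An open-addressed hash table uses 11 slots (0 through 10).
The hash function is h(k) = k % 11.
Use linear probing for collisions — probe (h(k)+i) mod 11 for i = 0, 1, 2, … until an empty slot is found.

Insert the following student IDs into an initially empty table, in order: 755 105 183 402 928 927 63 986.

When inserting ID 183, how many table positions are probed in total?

755: h=7 → slot 7
105: h=6 → slot 6
183: h=7, probe 7,8 → slot 8
402: h=6, probe 6,7,8,9 → slot 9
928: h=4 → slot 4
927: h=3 → slot 3
63: h=8, probe 8,9,10 → slot 10
986: h=7, probe 7,8,9,10,0 → slot 0
Table: [986, _, _, 927, 928, _, 105, 755, 183, 402, 63]

2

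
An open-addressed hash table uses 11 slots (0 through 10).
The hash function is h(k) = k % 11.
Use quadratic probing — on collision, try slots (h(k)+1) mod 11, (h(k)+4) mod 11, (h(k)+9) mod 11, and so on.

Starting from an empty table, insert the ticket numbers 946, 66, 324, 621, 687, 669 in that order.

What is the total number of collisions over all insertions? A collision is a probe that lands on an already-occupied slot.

5

946: h=0 → slot 0
66: h=0, probe 0,1 → slot 1
324: h=5 → slot 5
621: h=5, probe 5,6 → slot 6
687: h=5, probe 5,6,9 → slot 9
669: h=9, probe 9,10 → slot 10
Table: [946, 66, _, _, _, 324, 621, _, _, 687, 669]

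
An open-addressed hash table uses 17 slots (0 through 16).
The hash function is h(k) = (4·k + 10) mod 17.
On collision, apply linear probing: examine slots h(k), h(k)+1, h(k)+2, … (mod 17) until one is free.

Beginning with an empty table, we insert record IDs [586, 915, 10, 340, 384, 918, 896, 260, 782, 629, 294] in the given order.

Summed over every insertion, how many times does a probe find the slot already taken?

586: h=8 => slot 8
915: h=15 => slot 15
10: h=16 => slot 16
340: h=10 => slot 10
384: h=16, probe 16,0 => slot 0
918: h=10, probe 10,11 => slot 11
896: h=7 => slot 7
260: h=13 => slot 13
782: h=10, probe 10,11,12 => slot 12
629: h=10, probe 10,11,12,13,14 => slot 14
294: h=13, probe 13,14,15,16,0,1 => slot 1
Table: [384, 294, _, _, _, _, _, 896, 586, _, 340, 918, 782, 260, 629, 915, 10]

13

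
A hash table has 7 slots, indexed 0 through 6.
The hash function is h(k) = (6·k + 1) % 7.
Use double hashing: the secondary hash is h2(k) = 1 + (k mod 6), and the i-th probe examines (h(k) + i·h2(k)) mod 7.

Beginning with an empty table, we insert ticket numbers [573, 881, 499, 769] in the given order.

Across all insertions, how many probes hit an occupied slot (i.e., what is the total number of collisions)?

2

573: h=2 -> slot 2
881: h=2, h2=6, probe 2,1 -> slot 1
499: h=6 -> slot 6
769: h=2, h2=2, probe 2,4 -> slot 4
Table: [_, 881, 573, _, 769, _, 499]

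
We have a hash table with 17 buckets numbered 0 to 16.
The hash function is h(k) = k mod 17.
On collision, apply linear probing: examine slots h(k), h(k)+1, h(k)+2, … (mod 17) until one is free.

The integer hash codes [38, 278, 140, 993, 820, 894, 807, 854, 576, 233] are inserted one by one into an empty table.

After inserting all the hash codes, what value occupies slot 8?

38 hashes to 4; slot 4 is free → place at 4.
278 hashes to 6; slot 6 is free → place at 6.
140 hashes to 4; 4 taken → place at 5.
993 hashes to 7; slot 7 is free → place at 7.
820 hashes to 4; 4,5,6,7 taken → place at 8.
894 hashes to 10; slot 10 is free → place at 10.
807 hashes to 8; 8 taken → place at 9.
854 hashes to 4; 4,5,6,7,8,9,10 taken → place at 11.
576 hashes to 15; slot 15 is free → place at 15.
233 hashes to 12; slot 12 is free → place at 12.
Table: [-, -, -, -, 38, 140, 278, 993, 820, 807, 894, 854, 233, -, -, 576, -]

820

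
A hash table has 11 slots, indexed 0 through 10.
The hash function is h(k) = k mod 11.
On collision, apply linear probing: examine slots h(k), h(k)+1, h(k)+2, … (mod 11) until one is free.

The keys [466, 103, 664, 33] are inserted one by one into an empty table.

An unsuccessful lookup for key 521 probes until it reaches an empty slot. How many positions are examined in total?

4

466 hashes to 4; slot 4 is free -> place at 4.
103 hashes to 4; 4 taken -> place at 5.
664 hashes to 4; 4,5 taken -> place at 6.
33 hashes to 0; slot 0 is free -> place at 0.
Table: [33, ∅, ∅, ∅, 466, 103, 664, ∅, ∅, ∅, ∅]
Lookup 521: h=4, probe 4,5,6,7 → slot 7 empty, not found.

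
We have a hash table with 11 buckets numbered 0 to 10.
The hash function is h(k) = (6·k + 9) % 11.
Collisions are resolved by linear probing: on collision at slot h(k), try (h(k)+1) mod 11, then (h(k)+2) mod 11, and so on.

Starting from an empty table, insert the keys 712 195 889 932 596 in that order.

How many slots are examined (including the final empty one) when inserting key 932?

3

712: h=2 -> slot 2
195: h=2, probe 2,3 -> slot 3
889: h=8 -> slot 8
932: h=2, probe 2,3,4 -> slot 4
596: h=10 -> slot 10
Table: [∅, ∅, 712, 195, 932, ∅, ∅, ∅, 889, ∅, 596]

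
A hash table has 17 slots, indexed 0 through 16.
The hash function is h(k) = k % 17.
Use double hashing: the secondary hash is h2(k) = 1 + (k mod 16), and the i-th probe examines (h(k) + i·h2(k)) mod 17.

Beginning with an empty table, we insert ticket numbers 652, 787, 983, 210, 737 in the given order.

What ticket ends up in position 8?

652: h=6 → slot 6
787: h=5 → slot 5
983: h=14 → slot 14
210: h=6, h2=3, probe 6,9 → slot 9
737: h=6, h2=2, probe 6,8 → slot 8
Table: [., ., ., ., ., 787, 652, ., 737, 210, ., ., ., ., 983, ., .]

737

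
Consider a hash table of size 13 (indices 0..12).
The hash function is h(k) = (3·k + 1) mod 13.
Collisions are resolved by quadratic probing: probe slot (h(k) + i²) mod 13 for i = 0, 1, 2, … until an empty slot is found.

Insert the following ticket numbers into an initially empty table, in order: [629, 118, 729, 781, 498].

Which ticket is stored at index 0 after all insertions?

498

629: h=3 -> slot 3
118: h=4 -> slot 4
729: h=4, probe 4,5 -> slot 5
781: h=4, probe 4,5,8 -> slot 8
498: h=0 -> slot 0
Table: [498, —, —, 629, 118, 729, —, —, 781, —, —, —, —]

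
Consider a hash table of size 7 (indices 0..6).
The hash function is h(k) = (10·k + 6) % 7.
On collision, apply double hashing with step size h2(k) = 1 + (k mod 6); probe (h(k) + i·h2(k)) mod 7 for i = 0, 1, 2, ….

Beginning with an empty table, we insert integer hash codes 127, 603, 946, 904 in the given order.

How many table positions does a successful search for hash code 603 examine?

127 hashes to 2; slot 2 is free -> place at 2.
603 hashes to 2, h2=4; 2 taken -> place at 6.
946 hashes to 2, h2=5; 2 taken -> place at 0.
904 hashes to 2, h2=5; 2,0 taken -> place at 5.
Table: [946, _, 127, _, _, 904, 603]
Lookup 603: h=2, h2=4, probe 2,6 → found at 6.

2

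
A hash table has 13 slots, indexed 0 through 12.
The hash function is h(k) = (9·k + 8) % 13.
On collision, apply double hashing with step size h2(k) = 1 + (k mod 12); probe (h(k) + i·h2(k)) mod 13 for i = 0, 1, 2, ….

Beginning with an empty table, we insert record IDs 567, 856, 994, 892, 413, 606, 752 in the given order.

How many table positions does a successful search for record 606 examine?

2

567: h=2 -> slot 2
856: h=3 -> slot 3
994: h=10 -> slot 10
892: h=2, h2=5, probe 2,7 -> slot 7
413: h=7, h2=6, probe 7,0 -> slot 0
606: h=2, h2=7, probe 2,9 -> slot 9
752: h=3, h2=9, probe 3,12 -> slot 12
Table: [413, —, 567, 856, —, —, —, 892, —, 606, 994, —, 752]
Lookup 606: h=2, h2=7, probe 2,9 → found at 9.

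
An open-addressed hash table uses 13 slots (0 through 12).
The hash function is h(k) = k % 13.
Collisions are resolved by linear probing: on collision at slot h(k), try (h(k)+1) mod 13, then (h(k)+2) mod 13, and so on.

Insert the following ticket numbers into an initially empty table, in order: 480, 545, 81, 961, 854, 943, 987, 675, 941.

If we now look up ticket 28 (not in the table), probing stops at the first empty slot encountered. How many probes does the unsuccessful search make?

480 hashes to 12; slot 12 is free -> place at 12.
545 hashes to 12; 12 taken -> place at 0.
81 hashes to 3; slot 3 is free -> place at 3.
961 hashes to 12; 12,0 taken -> place at 1.
854 hashes to 9; slot 9 is free -> place at 9.
943 hashes to 7; slot 7 is free -> place at 7.
987 hashes to 12; 12,0,1 taken -> place at 2.
675 hashes to 12; 12,0,1,2,3 taken -> place at 4.
941 hashes to 5; slot 5 is free -> place at 5.
Table: [545, 961, 987, 81, 675, 941, _, 943, _, 854, _, _, 480]
Lookup 28: h=2, probe 2,3,4,5,6 → slot 6 empty, not found.

5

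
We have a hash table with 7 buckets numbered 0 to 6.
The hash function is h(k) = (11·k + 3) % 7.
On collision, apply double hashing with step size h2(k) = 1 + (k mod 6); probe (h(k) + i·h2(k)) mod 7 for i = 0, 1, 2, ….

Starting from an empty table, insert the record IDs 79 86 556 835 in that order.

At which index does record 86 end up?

Insert 79: h=4, slot 4 empty => index 4.
Insert 86: h=4, h2=3, slot 4 occupied => index 0.
Insert 556: h=1, slot 1 empty => index 1.
Insert 835: h=4, h2=2, slot 4 occupied => index 6.
Table: [86, 556, ∅, ∅, 79, ∅, 835]

0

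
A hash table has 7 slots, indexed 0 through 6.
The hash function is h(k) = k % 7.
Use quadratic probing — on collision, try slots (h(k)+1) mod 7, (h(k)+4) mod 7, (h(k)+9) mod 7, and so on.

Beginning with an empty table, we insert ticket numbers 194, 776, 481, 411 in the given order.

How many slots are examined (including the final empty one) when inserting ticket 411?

194: h=5 → slot 5
776: h=6 → slot 6
481: h=5, probe 5,6,2 → slot 2
411: h=5, probe 5,6,2,0 → slot 0
Table: [411, _, 481, _, _, 194, 776]

4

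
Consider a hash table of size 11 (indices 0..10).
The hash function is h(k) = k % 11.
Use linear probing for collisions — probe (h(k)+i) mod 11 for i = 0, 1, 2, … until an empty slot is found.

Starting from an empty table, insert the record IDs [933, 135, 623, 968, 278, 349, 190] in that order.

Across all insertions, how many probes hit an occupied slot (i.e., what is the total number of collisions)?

933 hashes to 9; slot 9 is free -> place at 9.
135 hashes to 3; slot 3 is free -> place at 3.
623 hashes to 7; slot 7 is free -> place at 7.
968 hashes to 0; slot 0 is free -> place at 0.
278 hashes to 3; 3 taken -> place at 4.
349 hashes to 8; slot 8 is free -> place at 8.
190 hashes to 3; 3,4 taken -> place at 5.
Table: [968, -, -, 135, 278, 190, -, 623, 349, 933, -]

3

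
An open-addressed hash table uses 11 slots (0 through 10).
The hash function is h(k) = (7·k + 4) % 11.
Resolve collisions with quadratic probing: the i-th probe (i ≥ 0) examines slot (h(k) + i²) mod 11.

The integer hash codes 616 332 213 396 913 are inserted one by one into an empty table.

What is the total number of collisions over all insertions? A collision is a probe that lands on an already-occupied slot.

3

616: h=4 -> slot 4
332: h=7 -> slot 7
213: h=10 -> slot 10
396: h=4, probe 4,5 -> slot 5
913: h=4, probe 4,5,8 -> slot 8
Table: [-, -, -, -, 616, 396, -, 332, 913, -, 213]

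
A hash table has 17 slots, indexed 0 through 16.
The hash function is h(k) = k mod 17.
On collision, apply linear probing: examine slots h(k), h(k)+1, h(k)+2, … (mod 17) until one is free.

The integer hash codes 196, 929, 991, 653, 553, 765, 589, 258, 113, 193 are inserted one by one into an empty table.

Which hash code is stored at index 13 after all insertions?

113

Insert 196: h=9, slot 9 empty => index 9.
Insert 929: h=11, slot 11 empty => index 11.
Insert 991: h=5, slot 5 empty => index 5.
Insert 653: h=7, slot 7 empty => index 7.
Insert 553: h=9, slot 9 occupied => index 10.
Insert 765: h=0, slot 0 empty => index 0.
Insert 589: h=11, slot 11 occupied => index 12.
Insert 258: h=3, slot 3 empty => index 3.
Insert 113: h=11, slots 11,12 occupied => index 13.
Insert 193: h=6, slot 6 empty => index 6.
Table: [765, ., ., 258, ., 991, 193, 653, ., 196, 553, 929, 589, 113, ., ., .]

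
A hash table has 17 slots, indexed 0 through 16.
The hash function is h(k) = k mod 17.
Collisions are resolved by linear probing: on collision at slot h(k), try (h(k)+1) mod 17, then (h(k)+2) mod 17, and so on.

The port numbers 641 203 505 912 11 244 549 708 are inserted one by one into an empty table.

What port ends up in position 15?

708

641: h=12 → slot 12
203: h=16 → slot 16
505: h=12, probe 12,13 → slot 13
912: h=11 → slot 11
11: h=11, probe 11,12,13,14 → slot 14
244: h=6 → slot 6
549: h=5 → slot 5
708: h=11, probe 11,12,13,14,15 → slot 15
Table: [_, _, _, _, _, 549, 244, _, _, _, _, 912, 641, 505, 11, 708, 203]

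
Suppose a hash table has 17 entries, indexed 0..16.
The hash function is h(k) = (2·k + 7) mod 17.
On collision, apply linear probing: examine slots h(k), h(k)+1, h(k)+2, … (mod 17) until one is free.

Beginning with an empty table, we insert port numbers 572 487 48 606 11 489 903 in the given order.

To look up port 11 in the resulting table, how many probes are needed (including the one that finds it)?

4

572: h=12 => slot 12
487: h=12, probe 12,13 => slot 13
48: h=1 => slot 1
606: h=12, probe 12,13,14 => slot 14
11: h=12, probe 12,13,14,15 => slot 15
489: h=16 => slot 16
903: h=11 => slot 11
Table: [., 48, ., ., ., ., ., ., ., ., ., 903, 572, 487, 606, 11, 489]
Lookup 11: h=12, probe 12,13,14,15 → found at 15.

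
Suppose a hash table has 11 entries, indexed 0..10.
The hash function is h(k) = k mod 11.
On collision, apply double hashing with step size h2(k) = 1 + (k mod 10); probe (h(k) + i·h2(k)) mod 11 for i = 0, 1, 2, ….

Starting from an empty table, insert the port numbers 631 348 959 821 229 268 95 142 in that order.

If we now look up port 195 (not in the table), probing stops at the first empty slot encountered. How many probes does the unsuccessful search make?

631: h=4 → slot 4
348: h=7 → slot 7
959: h=2 → slot 2
821: h=7, h2=2, probe 7,9 → slot 9
229: h=9, h2=10, probe 9,8 → slot 8
268: h=4, h2=9, probe 4,2,0 → slot 0
95: h=7, h2=6, probe 7,2,8,3 → slot 3
142: h=10 → slot 10
Table: [268, ., 959, 95, 631, ., ., 348, 229, 821, 142]
Lookup 195: h=8, h2=6, probe 8,3,9,4,10,5 → slot 5 empty, not found.

6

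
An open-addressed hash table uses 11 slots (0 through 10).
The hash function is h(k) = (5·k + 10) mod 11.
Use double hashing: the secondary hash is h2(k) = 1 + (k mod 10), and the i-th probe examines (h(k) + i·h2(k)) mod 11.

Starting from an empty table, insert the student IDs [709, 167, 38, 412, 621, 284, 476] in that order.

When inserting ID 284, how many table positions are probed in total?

3

709: h=2 -> slot 2
167: h=9 -> slot 9
38: h=2, h2=9, probe 2,0 -> slot 0
412: h=2, h2=3, probe 2,5 -> slot 5
621: h=2, h2=2, probe 2,4 -> slot 4
284: h=0, h2=5, probe 0,5,10 -> slot 10
476: h=3 -> slot 3
Table: [38, ∅, 709, 476, 621, 412, ∅, ∅, ∅, 167, 284]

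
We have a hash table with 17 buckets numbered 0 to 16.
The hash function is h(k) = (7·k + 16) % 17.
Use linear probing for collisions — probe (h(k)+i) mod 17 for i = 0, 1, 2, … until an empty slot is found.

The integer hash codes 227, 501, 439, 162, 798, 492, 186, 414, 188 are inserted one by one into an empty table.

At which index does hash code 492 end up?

10

227 hashes to 7; slot 7 is free => place at 7.
501 hashes to 4; slot 4 is free => place at 4.
439 hashes to 12; slot 12 is free => place at 12.
162 hashes to 11; slot 11 is free => place at 11.
798 hashes to 9; slot 9 is free => place at 9.
492 hashes to 9; 9 taken => place at 10.
186 hashes to 9; 9,10,11,12 taken => place at 13.
414 hashes to 7; 7 taken => place at 8.
188 hashes to 6; slot 6 is free => place at 6.
Table: [-, -, -, -, 501, -, 188, 227, 414, 798, 492, 162, 439, 186, -, -, -]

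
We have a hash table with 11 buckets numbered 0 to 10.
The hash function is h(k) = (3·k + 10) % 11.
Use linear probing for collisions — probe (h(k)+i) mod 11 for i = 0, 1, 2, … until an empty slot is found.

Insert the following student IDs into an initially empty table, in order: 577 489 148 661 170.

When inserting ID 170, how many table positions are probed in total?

4

Insert 577: h=3, slot 3 empty -> index 3.
Insert 489: h=3, slot 3 occupied -> index 4.
Insert 148: h=3, slots 3,4 occupied -> index 5.
Insert 661: h=2, slot 2 empty -> index 2.
Insert 170: h=3, slots 3,4,5 occupied -> index 6.
Table: [-, -, 661, 577, 489, 148, 170, -, -, -, -]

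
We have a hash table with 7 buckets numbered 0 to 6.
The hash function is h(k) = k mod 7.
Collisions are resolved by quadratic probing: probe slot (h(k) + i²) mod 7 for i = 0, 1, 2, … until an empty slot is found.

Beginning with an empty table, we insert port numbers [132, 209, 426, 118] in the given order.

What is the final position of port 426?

3

132: h=6 -> slot 6
209: h=6, probe 6,0 -> slot 0
426: h=6, probe 6,0,3 -> slot 3
118: h=6, probe 6,0,3,1 -> slot 1
Table: [209, 118, ., 426, ., ., 132]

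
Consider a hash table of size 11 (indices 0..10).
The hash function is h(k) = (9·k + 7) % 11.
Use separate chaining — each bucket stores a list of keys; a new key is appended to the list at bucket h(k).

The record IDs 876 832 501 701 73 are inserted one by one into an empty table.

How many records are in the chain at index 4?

876 -> bucket 4
832 -> bucket 4 (collision)
501 -> bucket 6
701 -> bucket 2
73 -> bucket 4 (collision)
Final buckets:
0: _
1: _
2: 701
3: _
4: 876 -> 832 -> 73
5: _
6: 501
7: _
8: _
9: _
10: _

3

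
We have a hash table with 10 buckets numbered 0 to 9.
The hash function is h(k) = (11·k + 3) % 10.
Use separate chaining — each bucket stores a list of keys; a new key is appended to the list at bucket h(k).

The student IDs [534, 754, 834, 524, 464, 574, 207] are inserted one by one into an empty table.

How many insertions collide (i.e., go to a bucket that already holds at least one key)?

5

Insert 534: h=7, bucket 7 empty → new chain.
Insert 754: h=7, bucket 7 nonempty → append to chain.
Insert 834: h=7, bucket 7 nonempty → append to chain.
Insert 524: h=7, bucket 7 nonempty → append to chain.
Insert 464: h=7, bucket 7 nonempty → append to chain.
Insert 574: h=7, bucket 7 nonempty → append to chain.
Insert 207: h=0, bucket 0 empty → new chain.
Final buckets:
0: 207
1: .
2: .
3: .
4: .
5: .
6: .
7: 534 -> 754 -> 834 -> 524 -> 464 -> 574
8: .
9: .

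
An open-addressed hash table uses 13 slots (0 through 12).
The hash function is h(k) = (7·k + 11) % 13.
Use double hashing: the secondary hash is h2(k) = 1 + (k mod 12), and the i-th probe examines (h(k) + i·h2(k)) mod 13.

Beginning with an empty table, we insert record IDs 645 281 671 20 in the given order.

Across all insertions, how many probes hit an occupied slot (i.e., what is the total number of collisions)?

645: h=2 => slot 2
281: h=2, h2=6, probe 2,8 => slot 8
671: h=2, h2=12, probe 2,1 => slot 1
20: h=8, h2=9, probe 8,4 => slot 4
Table: [., 671, 645, ., 20, ., ., ., 281, ., ., ., .]

3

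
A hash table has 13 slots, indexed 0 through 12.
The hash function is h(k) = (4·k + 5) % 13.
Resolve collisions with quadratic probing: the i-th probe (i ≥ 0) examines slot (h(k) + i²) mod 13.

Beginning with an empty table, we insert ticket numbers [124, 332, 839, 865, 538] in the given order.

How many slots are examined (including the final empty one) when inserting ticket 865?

4

124: h=7 => slot 7
332: h=7, probe 7,8 => slot 8
839: h=7, probe 7,8,11 => slot 11
865: h=7, probe 7,8,11,3 => slot 3
538: h=12 => slot 12
Table: [., ., ., 865, ., ., ., 124, 332, ., ., 839, 538]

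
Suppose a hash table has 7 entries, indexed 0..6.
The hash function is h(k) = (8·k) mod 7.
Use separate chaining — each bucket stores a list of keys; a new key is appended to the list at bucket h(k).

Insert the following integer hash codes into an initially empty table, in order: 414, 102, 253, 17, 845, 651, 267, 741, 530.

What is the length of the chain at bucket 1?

3

414 -> bucket 1
102 -> bucket 4
253 -> bucket 1 (collision)
17 -> bucket 3
845 -> bucket 5
651 -> bucket 0
267 -> bucket 1 (collision)
741 -> bucket 6
530 -> bucket 5 (collision)
Final buckets:
0: 651
1: 414 -> 253 -> 267
2: -
3: 17
4: 102
5: 845 -> 530
6: 741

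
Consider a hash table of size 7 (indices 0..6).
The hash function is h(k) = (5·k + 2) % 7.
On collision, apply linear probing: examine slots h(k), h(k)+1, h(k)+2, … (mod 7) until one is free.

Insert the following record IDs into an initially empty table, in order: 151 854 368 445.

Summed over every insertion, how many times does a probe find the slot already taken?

Insert 151: h=1, slot 1 empty -> index 1.
Insert 854: h=2, slot 2 empty -> index 2.
Insert 368: h=1, slots 1,2 occupied -> index 3.
Insert 445: h=1, slots 1,2,3 occupied -> index 4.
Table: [., 151, 854, 368, 445, ., .]

5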